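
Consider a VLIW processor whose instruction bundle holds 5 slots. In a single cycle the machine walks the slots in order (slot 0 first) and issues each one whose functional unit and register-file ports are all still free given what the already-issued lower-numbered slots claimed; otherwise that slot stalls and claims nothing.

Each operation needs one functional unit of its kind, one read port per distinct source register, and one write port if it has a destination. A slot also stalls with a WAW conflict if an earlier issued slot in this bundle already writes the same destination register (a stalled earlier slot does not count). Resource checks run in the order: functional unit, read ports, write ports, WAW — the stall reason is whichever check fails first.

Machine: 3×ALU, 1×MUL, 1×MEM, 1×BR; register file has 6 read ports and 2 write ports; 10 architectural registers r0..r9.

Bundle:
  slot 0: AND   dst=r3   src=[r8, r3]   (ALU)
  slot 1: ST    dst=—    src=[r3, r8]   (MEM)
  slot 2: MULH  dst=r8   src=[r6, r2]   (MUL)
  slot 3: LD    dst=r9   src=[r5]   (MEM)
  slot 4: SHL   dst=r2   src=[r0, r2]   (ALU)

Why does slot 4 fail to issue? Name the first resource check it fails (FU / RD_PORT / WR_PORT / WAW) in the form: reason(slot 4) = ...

reason(slot 4) = RD_PORT

  0. ALU→r3 ⇒ go  {2A/1Mu/1Ld/1B | 4r 1w}
  1. MEM ⇒ go  {2A/1Mu/0Ld/1B | 2r 1w}
  2. MUL→r8 ⇒ go  {2A/0Mu/0Ld/1B | 0r 0w}
  3. MEM→r9 ⇒ no(FU)  {2A/0Mu/0Ld/1B | 0r 0w}
  4. ALU→r2 ⇒ no(RD_PORT)  {2A/0Mu/0Ld/1B | 0r 0w}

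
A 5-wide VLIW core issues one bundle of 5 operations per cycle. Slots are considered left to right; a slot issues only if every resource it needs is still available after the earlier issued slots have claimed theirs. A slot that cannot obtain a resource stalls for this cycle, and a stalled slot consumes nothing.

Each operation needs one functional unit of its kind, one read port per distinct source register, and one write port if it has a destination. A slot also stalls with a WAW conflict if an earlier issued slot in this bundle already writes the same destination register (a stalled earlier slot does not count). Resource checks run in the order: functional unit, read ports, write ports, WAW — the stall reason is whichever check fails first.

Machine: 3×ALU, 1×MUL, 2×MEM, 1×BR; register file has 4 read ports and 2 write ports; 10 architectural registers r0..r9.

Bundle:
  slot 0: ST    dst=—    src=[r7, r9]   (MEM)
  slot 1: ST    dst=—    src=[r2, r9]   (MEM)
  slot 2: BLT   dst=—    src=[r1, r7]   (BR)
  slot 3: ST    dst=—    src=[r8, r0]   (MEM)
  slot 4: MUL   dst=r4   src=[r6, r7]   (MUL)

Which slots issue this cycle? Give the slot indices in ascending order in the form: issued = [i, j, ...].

[0] MEM needs rd=2 wr=0: ok; after: ALU=3 MUL=1 MEM=1 BR=1, R=2, W=2
[1] MEM needs rd=2 wr=0: ok; after: ALU=3 MUL=1 MEM=0 BR=1, R=0, W=2
[2] BR needs rd=2 wr=0: RD_PORT; after: ALU=3 MUL=1 MEM=0 BR=1, R=0, W=2
[3] MEM needs rd=2 wr=0: FU; after: ALU=3 MUL=1 MEM=0 BR=1, R=0, W=2
[4] MUL needs rd=2 wr=1: RD_PORT; after: ALU=3 MUL=1 MEM=0 BR=1, R=0, W=2

issued = [0, 1]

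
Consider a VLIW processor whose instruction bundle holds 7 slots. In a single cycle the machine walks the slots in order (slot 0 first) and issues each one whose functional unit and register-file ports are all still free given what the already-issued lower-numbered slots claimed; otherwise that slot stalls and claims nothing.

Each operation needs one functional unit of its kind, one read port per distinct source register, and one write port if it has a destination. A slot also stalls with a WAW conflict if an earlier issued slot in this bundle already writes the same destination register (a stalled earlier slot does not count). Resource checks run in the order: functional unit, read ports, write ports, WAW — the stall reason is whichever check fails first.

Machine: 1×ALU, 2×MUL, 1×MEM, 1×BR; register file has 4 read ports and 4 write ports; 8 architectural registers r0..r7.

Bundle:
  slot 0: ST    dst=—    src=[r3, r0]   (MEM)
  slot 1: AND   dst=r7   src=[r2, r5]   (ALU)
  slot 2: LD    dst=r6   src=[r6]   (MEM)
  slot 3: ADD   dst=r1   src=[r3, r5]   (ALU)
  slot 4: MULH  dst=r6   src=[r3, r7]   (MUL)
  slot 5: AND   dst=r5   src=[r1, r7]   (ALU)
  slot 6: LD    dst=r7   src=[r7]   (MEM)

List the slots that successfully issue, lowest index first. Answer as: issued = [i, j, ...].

issued = [0, 1]

  0. MEM ⇒ go  {1A/2Mu/0Ld/1B | 2r 4w}
  1. ALU→r7 ⇒ go  {0A/2Mu/0Ld/1B | 0r 3w}
  2. MEM→r6 ⇒ no(FU)  {0A/2Mu/0Ld/1B | 0r 3w}
  3. ALU→r1 ⇒ no(FU)  {0A/2Mu/0Ld/1B | 0r 3w}
  4. MUL→r6 ⇒ no(RD_PORT)  {0A/2Mu/0Ld/1B | 0r 3w}
  5. ALU→r5 ⇒ no(FU)  {0A/2Mu/0Ld/1B | 0r 3w}
  6. MEM→r7 ⇒ no(FU)  {0A/2Mu/0Ld/1B | 0r 3w}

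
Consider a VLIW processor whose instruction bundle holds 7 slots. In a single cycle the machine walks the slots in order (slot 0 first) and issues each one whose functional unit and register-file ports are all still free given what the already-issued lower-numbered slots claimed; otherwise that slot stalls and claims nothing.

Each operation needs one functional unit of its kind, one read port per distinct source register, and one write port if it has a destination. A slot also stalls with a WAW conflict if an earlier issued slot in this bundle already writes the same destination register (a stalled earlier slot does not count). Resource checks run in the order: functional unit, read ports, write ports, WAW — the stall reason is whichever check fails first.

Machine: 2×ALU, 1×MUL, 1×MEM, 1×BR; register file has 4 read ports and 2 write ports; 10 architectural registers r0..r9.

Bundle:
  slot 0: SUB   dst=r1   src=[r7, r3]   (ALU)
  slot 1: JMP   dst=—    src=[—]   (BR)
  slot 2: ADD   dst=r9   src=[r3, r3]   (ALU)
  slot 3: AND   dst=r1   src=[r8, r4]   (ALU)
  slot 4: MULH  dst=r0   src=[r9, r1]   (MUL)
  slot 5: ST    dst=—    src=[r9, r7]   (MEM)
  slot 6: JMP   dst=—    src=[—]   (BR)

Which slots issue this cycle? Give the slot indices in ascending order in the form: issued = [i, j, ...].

[0] ALU needs rd=2 wr=1: ok; after: ALU=1 MUL=1 MEM=1 BR=1, R=2, W=1
[1] BR needs rd=0 wr=0: ok; after: ALU=1 MUL=1 MEM=1 BR=0, R=2, W=1
[2] ALU needs rd=1 wr=1: ok; after: ALU=0 MUL=1 MEM=1 BR=0, R=1, W=0
[3] ALU needs rd=2 wr=1: FU; after: ALU=0 MUL=1 MEM=1 BR=0, R=1, W=0
[4] MUL needs rd=2 wr=1: RD_PORT; after: ALU=0 MUL=1 MEM=1 BR=0, R=1, W=0
[5] MEM needs rd=2 wr=0: RD_PORT; after: ALU=0 MUL=1 MEM=1 BR=0, R=1, W=0
[6] BR needs rd=0 wr=0: FU; after: ALU=0 MUL=1 MEM=1 BR=0, R=1, W=0

issued = [0, 1, 2]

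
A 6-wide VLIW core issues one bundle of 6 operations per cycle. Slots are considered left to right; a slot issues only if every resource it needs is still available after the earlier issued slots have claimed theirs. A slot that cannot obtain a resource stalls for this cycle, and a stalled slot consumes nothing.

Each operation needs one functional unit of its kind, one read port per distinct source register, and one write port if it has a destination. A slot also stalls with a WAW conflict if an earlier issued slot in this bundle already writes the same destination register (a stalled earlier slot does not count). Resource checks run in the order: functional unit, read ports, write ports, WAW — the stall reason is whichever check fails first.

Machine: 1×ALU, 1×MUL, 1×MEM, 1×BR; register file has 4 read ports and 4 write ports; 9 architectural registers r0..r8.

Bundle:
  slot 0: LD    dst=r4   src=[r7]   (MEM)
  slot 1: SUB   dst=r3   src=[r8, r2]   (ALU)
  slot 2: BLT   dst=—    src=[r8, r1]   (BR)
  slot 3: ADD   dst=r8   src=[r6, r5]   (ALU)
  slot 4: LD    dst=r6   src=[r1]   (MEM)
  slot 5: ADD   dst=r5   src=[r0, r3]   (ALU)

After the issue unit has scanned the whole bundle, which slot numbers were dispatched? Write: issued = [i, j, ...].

issued = [0, 1]

  0. MEM→r4 ⇒ go  {1A/1Mu/0Ld/1B | 3r 3w}
  1. ALU→r3 ⇒ go  {0A/1Mu/0Ld/1B | 1r 2w}
  2. BR ⇒ no(RD_PORT)  {0A/1Mu/0Ld/1B | 1r 2w}
  3. ALU→r8 ⇒ no(FU)  {0A/1Mu/0Ld/1B | 1r 2w}
  4. MEM→r6 ⇒ no(FU)  {0A/1Mu/0Ld/1B | 1r 2w}
  5. ALU→r5 ⇒ no(FU)  {0A/1Mu/0Ld/1B | 1r 2w}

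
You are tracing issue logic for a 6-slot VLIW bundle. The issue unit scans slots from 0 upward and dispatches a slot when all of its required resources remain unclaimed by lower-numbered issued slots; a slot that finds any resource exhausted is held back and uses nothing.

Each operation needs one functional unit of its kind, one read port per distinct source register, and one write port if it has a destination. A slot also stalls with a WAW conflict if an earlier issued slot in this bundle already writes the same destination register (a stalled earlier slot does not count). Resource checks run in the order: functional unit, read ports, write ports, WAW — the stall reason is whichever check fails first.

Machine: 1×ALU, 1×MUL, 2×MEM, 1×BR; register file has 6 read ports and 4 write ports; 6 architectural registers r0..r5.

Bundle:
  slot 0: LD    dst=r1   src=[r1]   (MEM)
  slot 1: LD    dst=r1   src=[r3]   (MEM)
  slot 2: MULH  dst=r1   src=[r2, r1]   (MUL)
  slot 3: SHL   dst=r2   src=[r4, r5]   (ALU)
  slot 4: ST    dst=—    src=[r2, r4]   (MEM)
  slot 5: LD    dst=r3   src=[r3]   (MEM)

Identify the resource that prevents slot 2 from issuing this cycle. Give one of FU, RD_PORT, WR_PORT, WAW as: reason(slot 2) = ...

#0 MEM src=r1 dispatched  <A:1 Mu:1 Ld:1 B:1 rd:5 wr:3>
#1 MEM src=r3 held:WAW  <A:1 Mu:1 Ld:1 B:1 rd:5 wr:3>
#2 MUL src=r2,r1 held:WAW  <A:1 Mu:1 Ld:1 B:1 rd:5 wr:3>
#3 ALU src=r4,r5 dispatched  <A:0 Mu:1 Ld:1 B:1 rd:3 wr:2>
#4 MEM src=r2,r4 dispatched  <A:0 Mu:1 Ld:0 B:1 rd:1 wr:2>
#5 MEM src=r3 held:FU  <A:0 Mu:1 Ld:0 B:1 rd:1 wr:2>

reason(slot 2) = WAW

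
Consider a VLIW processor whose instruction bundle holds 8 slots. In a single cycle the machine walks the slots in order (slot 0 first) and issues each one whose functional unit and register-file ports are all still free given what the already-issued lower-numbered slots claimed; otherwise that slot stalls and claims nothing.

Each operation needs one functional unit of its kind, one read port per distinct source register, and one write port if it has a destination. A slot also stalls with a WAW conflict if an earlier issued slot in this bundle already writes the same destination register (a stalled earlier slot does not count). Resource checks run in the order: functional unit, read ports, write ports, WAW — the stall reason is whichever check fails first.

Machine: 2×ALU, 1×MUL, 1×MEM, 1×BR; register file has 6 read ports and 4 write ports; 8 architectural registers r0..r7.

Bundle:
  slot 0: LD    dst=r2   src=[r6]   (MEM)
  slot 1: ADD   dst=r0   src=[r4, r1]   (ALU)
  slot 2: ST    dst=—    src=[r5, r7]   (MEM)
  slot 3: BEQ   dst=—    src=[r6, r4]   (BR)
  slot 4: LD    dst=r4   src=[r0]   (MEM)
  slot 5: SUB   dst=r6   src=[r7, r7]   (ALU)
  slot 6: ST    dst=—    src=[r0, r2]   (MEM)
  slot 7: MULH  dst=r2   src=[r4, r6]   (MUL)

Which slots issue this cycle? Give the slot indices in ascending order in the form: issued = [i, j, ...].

issued = [0, 1, 3, 5]

#0 MEM src=r6 dispatched  <A:2 Mu:1 Ld:0 B:1 rd:5 wr:3>
#1 ALU src=r4,r1 dispatched  <A:1 Mu:1 Ld:0 B:1 rd:3 wr:2>
#2 MEM src=r5,r7 held:FU  <A:1 Mu:1 Ld:0 B:1 rd:3 wr:2>
#3 BR src=r6,r4 dispatched  <A:1 Mu:1 Ld:0 B:0 rd:1 wr:2>
#4 MEM src=r0 held:FU  <A:1 Mu:1 Ld:0 B:0 rd:1 wr:2>
#5 ALU src=r7,r7 dispatched  <A:0 Mu:1 Ld:0 B:0 rd:0 wr:1>
#6 MEM src=r0,r2 held:FU  <A:0 Mu:1 Ld:0 B:0 rd:0 wr:1>
#7 MUL src=r4,r6 held:RD_PORT  <A:0 Mu:1 Ld:0 B:0 rd:0 wr:1>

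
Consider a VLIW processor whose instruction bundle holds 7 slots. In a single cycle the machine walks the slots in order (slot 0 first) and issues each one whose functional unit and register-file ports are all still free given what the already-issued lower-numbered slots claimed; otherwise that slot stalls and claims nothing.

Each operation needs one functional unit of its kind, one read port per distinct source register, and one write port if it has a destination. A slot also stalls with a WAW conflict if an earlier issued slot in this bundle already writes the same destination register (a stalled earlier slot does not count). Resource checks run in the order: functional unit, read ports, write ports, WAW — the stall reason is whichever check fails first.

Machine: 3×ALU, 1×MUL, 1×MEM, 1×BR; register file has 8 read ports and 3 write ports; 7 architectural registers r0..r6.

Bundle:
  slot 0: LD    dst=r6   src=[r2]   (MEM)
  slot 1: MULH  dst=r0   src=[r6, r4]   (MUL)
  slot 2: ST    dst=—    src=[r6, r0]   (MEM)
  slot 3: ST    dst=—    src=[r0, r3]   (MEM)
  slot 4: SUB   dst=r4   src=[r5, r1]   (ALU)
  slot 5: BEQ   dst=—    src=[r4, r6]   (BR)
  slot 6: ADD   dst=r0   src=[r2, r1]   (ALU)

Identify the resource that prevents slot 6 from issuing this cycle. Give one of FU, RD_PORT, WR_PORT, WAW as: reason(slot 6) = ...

reason(slot 6) = RD_PORT

slot 0 (MEM): ISSUE — free A3,Mu1,Ld0,B1 rp7 wp2
slot 1 (MUL): ISSUE — free A3,Mu0,Ld0,B1 rp5 wp1
slot 2 (MEM): stall FU — free A3,Mu0,Ld0,B1 rp5 wp1
slot 3 (MEM): stall FU — free A3,Mu0,Ld0,B1 rp5 wp1
slot 4 (ALU): ISSUE — free A2,Mu0,Ld0,B1 rp3 wp0
slot 5 (BR): ISSUE — free A2,Mu0,Ld0,B0 rp1 wp0
slot 6 (ALU): stall RD_PORT — free A2,Mu0,Ld0,B0 rp1 wp0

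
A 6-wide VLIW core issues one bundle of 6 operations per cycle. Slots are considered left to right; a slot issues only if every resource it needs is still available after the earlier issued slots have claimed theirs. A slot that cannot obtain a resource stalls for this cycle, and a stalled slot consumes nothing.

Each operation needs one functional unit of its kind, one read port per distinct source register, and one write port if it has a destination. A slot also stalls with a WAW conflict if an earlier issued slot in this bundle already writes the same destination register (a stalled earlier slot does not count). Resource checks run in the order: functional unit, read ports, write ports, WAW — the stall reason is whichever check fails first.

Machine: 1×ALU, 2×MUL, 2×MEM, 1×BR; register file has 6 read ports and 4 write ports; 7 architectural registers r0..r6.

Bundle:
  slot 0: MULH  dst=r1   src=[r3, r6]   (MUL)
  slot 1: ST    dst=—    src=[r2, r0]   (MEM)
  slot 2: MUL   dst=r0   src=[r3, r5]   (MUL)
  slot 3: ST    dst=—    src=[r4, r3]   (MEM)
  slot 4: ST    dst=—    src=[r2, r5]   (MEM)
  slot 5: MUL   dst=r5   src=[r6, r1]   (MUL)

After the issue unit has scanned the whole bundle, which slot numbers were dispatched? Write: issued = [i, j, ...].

(0) want 1×MUL +2rd +1wr — yes → AL1|MU1|ME2|BR1|rd4|wr3
(1) want 1×MEM +2rd +0wr — yes → AL1|MU1|ME1|BR1|rd2|wr3
(2) want 1×MUL +2rd +1wr — yes → AL1|MU0|ME1|BR1|rd0|wr2
(3) want 1×MEM +2rd +0wr — RD_PORT → AL1|MU0|ME1|BR1|rd0|wr2
(4) want 1×MEM +2rd +0wr — RD_PORT → AL1|MU0|ME1|BR1|rd0|wr2
(5) want 1×MUL +2rd +1wr — FU → AL1|MU0|ME1|BR1|rd0|wr2

issued = [0, 1, 2]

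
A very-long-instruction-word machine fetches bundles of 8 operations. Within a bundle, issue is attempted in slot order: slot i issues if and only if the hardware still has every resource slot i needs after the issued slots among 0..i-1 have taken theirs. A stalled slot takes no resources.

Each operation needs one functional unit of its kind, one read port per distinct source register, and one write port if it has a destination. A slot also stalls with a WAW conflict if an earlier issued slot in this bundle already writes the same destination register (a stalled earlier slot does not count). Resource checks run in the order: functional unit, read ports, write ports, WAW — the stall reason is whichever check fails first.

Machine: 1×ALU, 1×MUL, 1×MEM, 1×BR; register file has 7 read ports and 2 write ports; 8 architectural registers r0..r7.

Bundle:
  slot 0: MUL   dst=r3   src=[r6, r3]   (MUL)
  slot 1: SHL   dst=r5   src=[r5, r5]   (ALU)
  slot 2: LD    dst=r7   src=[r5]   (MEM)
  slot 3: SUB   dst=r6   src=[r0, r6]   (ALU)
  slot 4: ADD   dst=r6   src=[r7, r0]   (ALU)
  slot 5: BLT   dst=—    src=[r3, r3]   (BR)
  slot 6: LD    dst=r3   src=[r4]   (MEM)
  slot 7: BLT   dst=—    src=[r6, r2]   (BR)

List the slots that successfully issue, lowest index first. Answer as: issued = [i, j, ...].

[0] MUL needs rd=2 wr=1: ok; after: ALU=1 MUL=0 MEM=1 BR=1, R=5, W=1
[1] ALU needs rd=1 wr=1: ok; after: ALU=0 MUL=0 MEM=1 BR=1, R=4, W=0
[2] MEM needs rd=1 wr=1: WR_PORT; after: ALU=0 MUL=0 MEM=1 BR=1, R=4, W=0
[3] ALU needs rd=2 wr=1: FU; after: ALU=0 MUL=0 MEM=1 BR=1, R=4, W=0
[4] ALU needs rd=2 wr=1: FU; after: ALU=0 MUL=0 MEM=1 BR=1, R=4, W=0
[5] BR needs rd=1 wr=0: ok; after: ALU=0 MUL=0 MEM=1 BR=0, R=3, W=0
[6] MEM needs rd=1 wr=1: WR_PORT; after: ALU=0 MUL=0 MEM=1 BR=0, R=3, W=0
[7] BR needs rd=2 wr=0: FU; after: ALU=0 MUL=0 MEM=1 BR=0, R=3, W=0

issued = [0, 1, 5]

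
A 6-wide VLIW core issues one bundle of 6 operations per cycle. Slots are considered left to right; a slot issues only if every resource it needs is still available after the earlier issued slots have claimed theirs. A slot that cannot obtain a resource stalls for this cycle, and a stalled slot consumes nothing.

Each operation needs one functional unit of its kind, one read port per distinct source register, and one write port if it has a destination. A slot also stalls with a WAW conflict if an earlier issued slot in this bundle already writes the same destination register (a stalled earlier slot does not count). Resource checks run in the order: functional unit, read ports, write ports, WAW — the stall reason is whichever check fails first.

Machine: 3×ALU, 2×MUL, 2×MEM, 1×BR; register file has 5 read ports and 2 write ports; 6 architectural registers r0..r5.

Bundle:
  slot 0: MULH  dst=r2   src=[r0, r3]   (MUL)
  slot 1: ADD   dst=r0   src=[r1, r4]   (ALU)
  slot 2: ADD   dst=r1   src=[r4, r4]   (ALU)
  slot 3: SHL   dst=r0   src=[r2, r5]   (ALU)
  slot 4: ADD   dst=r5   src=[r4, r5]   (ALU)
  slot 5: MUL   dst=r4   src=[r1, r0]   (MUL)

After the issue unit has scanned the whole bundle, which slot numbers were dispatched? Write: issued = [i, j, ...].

issued = [0, 1]

  0. MUL→r2 ⇒ go  {3A/1Mu/2Ld/1B | 3r 1w}
  1. ALU→r0 ⇒ go  {2A/1Mu/2Ld/1B | 1r 0w}
  2. ALU→r1 ⇒ no(WR_PORT)  {2A/1Mu/2Ld/1B | 1r 0w}
  3. ALU→r0 ⇒ no(RD_PORT)  {2A/1Mu/2Ld/1B | 1r 0w}
  4. ALU→r5 ⇒ no(RD_PORT)  {2A/1Mu/2Ld/1B | 1r 0w}
  5. MUL→r4 ⇒ no(RD_PORT)  {2A/1Mu/2Ld/1B | 1r 0w}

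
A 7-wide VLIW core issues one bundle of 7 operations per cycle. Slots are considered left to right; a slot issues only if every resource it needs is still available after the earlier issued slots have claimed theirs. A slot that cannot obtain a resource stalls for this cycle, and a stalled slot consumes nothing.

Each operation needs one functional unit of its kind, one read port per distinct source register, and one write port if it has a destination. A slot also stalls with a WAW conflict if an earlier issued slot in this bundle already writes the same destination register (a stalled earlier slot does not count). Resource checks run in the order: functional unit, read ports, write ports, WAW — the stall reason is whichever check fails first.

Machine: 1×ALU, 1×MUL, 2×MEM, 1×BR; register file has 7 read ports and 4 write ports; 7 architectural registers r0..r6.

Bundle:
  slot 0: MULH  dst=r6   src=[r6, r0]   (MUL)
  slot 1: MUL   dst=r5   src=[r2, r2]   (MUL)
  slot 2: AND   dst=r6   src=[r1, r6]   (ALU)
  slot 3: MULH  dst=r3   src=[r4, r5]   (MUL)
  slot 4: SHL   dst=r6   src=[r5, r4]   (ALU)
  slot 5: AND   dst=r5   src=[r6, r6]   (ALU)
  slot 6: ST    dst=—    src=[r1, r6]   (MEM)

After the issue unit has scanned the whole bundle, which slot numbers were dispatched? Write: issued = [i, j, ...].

#0 MUL src=r6,r0 dispatched  <A:1 Mu:0 Ld:2 B:1 rd:5 wr:3>
#1 MUL src=r2,r2 held:FU  <A:1 Mu:0 Ld:2 B:1 rd:5 wr:3>
#2 ALU src=r1,r6 held:WAW  <A:1 Mu:0 Ld:2 B:1 rd:5 wr:3>
#3 MUL src=r4,r5 held:FU  <A:1 Mu:0 Ld:2 B:1 rd:5 wr:3>
#4 ALU src=r5,r4 held:WAW  <A:1 Mu:0 Ld:2 B:1 rd:5 wr:3>
#5 ALU src=r6,r6 dispatched  <A:0 Mu:0 Ld:2 B:1 rd:4 wr:2>
#6 MEM src=r1,r6 dispatched  <A:0 Mu:0 Ld:1 B:1 rd:2 wr:2>

issued = [0, 5, 6]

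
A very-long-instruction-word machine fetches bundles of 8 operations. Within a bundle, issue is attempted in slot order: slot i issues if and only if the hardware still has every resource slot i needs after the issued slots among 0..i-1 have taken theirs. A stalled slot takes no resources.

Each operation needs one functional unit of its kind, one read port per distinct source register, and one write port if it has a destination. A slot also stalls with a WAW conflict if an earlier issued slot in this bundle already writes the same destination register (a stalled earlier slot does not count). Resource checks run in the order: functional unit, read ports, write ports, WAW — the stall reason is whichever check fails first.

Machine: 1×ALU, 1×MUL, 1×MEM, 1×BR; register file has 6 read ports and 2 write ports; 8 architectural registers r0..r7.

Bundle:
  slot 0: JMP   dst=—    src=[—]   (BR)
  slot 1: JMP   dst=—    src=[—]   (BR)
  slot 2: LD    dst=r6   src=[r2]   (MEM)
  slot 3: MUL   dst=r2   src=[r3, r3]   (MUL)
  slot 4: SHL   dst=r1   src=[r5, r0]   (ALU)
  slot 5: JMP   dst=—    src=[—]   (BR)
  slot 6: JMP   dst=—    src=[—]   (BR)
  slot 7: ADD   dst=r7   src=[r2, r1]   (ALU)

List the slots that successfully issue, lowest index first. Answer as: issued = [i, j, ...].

(0) want 1×BR +0rd +0wr — yes → AL1|MU1|ME1|BR0|rd6|wr2
(1) want 1×BR +0rd +0wr — FU → AL1|MU1|ME1|BR0|rd6|wr2
(2) want 1×MEM +1rd +1wr — yes → AL1|MU1|ME0|BR0|rd5|wr1
(3) want 1×MUL +1rd +1wr — yes → AL1|MU0|ME0|BR0|rd4|wr0
(4) want 1×ALU +2rd +1wr — WR_PORT → AL1|MU0|ME0|BR0|rd4|wr0
(5) want 1×BR +0rd +0wr — FU → AL1|MU0|ME0|BR0|rd4|wr0
(6) want 1×BR +0rd +0wr — FU → AL1|MU0|ME0|BR0|rd4|wr0
(7) want 1×ALU +2rd +1wr — WR_PORT → AL1|MU0|ME0|BR0|rd4|wr0

issued = [0, 2, 3]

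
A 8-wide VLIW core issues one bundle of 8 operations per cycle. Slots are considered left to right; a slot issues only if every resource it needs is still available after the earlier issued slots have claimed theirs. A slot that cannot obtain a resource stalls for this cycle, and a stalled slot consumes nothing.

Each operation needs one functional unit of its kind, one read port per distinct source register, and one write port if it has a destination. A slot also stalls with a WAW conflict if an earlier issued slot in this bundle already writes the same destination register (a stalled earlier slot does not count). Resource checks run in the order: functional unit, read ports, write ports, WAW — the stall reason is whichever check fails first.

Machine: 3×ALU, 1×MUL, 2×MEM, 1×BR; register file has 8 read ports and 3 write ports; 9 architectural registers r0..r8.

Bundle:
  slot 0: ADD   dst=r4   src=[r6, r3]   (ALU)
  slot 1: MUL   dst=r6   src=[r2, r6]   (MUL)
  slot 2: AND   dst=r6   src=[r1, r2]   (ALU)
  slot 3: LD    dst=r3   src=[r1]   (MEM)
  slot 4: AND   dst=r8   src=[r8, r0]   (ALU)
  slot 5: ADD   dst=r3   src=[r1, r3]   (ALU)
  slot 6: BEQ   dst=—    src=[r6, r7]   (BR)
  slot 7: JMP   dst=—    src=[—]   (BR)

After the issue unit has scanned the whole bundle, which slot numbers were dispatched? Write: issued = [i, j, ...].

[0] ALU needs rd=2 wr=1: ok; after: ALU=2 MUL=1 MEM=2 BR=1, R=6, W=2
[1] MUL needs rd=2 wr=1: ok; after: ALU=2 MUL=0 MEM=2 BR=1, R=4, W=1
[2] ALU needs rd=2 wr=1: WAW; after: ALU=2 MUL=0 MEM=2 BR=1, R=4, W=1
[3] MEM needs rd=1 wr=1: ok; after: ALU=2 MUL=0 MEM=1 BR=1, R=3, W=0
[4] ALU needs rd=2 wr=1: WR_PORT; after: ALU=2 MUL=0 MEM=1 BR=1, R=3, W=0
[5] ALU needs rd=2 wr=1: WR_PORT; after: ALU=2 MUL=0 MEM=1 BR=1, R=3, W=0
[6] BR needs rd=2 wr=0: ok; after: ALU=2 MUL=0 MEM=1 BR=0, R=1, W=0
[7] BR needs rd=0 wr=0: FU; after: ALU=2 MUL=0 MEM=1 BR=0, R=1, W=0

issued = [0, 1, 3, 6]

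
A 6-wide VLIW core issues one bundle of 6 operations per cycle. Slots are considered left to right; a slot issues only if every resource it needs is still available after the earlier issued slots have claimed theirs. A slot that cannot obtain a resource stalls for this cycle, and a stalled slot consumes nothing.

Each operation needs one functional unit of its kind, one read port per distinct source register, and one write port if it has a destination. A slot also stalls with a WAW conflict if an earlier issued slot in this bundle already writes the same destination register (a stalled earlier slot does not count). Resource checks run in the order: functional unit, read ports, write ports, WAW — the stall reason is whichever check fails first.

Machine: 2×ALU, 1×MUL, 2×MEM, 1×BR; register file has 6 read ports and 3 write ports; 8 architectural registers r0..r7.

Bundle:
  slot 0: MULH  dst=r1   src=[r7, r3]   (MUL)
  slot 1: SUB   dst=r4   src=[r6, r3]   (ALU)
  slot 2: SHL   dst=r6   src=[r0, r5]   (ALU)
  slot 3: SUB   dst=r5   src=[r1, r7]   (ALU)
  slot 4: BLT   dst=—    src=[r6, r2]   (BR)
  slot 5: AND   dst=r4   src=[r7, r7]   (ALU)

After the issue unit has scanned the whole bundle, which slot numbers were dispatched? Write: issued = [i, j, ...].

[0] MUL needs rd=2 wr=1: ok; after: ALU=2 MUL=0 MEM=2 BR=1, R=4, W=2
[1] ALU needs rd=2 wr=1: ok; after: ALU=1 MUL=0 MEM=2 BR=1, R=2, W=1
[2] ALU needs rd=2 wr=1: ok; after: ALU=0 MUL=0 MEM=2 BR=1, R=0, W=0
[3] ALU needs rd=2 wr=1: FU; after: ALU=0 MUL=0 MEM=2 BR=1, R=0, W=0
[4] BR needs rd=2 wr=0: RD_PORT; after: ALU=0 MUL=0 MEM=2 BR=1, R=0, W=0
[5] ALU needs rd=1 wr=1: FU; after: ALU=0 MUL=0 MEM=2 BR=1, R=0, W=0

issued = [0, 1, 2]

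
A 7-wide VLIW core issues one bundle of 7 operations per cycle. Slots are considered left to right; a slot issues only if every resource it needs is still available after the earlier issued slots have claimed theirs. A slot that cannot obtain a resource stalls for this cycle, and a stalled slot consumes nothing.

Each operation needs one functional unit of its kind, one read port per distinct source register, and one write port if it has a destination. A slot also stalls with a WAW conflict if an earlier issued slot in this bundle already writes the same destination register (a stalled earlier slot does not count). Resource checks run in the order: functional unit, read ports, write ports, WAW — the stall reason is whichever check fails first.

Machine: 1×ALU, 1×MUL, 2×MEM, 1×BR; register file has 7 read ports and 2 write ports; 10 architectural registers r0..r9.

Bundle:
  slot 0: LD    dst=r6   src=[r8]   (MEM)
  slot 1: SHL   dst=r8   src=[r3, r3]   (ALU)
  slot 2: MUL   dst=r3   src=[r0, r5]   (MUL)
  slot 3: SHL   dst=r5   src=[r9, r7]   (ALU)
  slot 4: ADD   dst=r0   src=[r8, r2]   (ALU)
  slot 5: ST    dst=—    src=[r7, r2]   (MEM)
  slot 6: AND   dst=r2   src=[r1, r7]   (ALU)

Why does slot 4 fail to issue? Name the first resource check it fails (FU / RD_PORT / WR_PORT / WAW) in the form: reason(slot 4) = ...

slot 0 (MEM): ISSUE — free A1,Mu1,Ld1,B1 rp6 wp1
slot 1 (ALU): ISSUE — free A0,Mu1,Ld1,B1 rp5 wp0
slot 2 (MUL): stall WR_PORT — free A0,Mu1,Ld1,B1 rp5 wp0
slot 3 (ALU): stall FU — free A0,Mu1,Ld1,B1 rp5 wp0
slot 4 (ALU): stall FU — free A0,Mu1,Ld1,B1 rp5 wp0
slot 5 (MEM): ISSUE — free A0,Mu1,Ld0,B1 rp3 wp0
slot 6 (ALU): stall FU — free A0,Mu1,Ld0,B1 rp3 wp0

reason(slot 4) = FU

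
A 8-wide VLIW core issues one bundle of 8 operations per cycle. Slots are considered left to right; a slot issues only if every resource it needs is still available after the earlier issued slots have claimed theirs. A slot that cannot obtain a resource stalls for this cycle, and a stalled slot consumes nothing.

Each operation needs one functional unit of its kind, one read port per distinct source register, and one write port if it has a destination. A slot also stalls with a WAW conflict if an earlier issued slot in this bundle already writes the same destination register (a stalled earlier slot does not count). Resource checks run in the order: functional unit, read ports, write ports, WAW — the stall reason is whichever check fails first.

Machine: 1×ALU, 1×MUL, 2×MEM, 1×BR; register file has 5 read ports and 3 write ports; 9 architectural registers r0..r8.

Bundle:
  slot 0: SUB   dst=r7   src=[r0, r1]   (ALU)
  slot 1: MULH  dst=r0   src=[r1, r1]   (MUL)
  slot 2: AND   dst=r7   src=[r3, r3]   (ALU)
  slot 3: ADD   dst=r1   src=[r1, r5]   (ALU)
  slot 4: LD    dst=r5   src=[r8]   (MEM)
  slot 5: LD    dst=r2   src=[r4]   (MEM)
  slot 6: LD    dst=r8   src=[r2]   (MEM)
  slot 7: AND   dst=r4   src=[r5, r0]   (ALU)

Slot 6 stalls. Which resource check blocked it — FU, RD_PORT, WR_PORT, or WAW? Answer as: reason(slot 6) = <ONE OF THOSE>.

reason(slot 6) = WR_PORT

slot 0 (ALU): ISSUE — free A0,Mu1,Ld2,B1 rp3 wp2
slot 1 (MUL): ISSUE — free A0,Mu0,Ld2,B1 rp2 wp1
slot 2 (ALU): stall FU — free A0,Mu0,Ld2,B1 rp2 wp1
slot 3 (ALU): stall FU — free A0,Mu0,Ld2,B1 rp2 wp1
slot 4 (MEM): ISSUE — free A0,Mu0,Ld1,B1 rp1 wp0
slot 5 (MEM): stall WR_PORT — free A0,Mu0,Ld1,B1 rp1 wp0
slot 6 (MEM): stall WR_PORT — free A0,Mu0,Ld1,B1 rp1 wp0
slot 7 (ALU): stall FU — free A0,Mu0,Ld1,B1 rp1 wp0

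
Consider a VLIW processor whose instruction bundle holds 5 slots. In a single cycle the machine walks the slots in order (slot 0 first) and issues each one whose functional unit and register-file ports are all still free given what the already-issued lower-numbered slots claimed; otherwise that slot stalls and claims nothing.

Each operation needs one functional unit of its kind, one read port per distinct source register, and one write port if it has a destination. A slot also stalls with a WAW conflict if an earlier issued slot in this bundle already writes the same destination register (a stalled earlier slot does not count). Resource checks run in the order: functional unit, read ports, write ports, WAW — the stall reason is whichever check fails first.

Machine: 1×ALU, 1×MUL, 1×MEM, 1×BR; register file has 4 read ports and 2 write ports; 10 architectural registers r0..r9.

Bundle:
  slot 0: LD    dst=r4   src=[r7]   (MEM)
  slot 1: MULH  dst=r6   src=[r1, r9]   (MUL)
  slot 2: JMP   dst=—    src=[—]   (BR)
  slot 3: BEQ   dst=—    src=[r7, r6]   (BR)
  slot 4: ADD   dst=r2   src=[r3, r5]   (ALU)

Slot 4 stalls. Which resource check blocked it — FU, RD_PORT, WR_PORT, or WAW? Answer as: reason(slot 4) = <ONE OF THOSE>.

#0 MEM src=r7 dispatched  <A:1 Mu:1 Ld:0 B:1 rd:3 wr:1>
#1 MUL src=r1,r9 dispatched  <A:1 Mu:0 Ld:0 B:1 rd:1 wr:0>
#2 BR src=- dispatched  <A:1 Mu:0 Ld:0 B:0 rd:1 wr:0>
#3 BR src=r7,r6 held:FU  <A:1 Mu:0 Ld:0 B:0 rd:1 wr:0>
#4 ALU src=r3,r5 held:RD_PORT  <A:1 Mu:0 Ld:0 B:0 rd:1 wr:0>

reason(slot 4) = RD_PORT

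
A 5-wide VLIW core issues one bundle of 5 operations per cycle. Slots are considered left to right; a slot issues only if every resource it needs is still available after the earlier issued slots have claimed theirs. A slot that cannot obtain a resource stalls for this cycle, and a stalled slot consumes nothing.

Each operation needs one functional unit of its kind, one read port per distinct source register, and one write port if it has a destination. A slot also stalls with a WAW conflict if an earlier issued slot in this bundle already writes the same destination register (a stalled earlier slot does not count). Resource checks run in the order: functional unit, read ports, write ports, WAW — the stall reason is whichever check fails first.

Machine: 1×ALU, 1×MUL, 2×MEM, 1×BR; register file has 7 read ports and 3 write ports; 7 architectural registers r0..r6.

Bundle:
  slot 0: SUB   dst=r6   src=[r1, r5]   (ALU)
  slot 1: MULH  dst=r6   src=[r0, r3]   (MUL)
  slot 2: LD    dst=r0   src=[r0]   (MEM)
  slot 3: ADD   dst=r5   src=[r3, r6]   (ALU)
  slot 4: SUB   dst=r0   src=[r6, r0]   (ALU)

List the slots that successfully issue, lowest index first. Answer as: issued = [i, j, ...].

  0. ALU→r6 ⇒ go  {0A/1Mu/2Ld/1B | 5r 2w}
  1. MUL→r6 ⇒ no(WAW)  {0A/1Mu/2Ld/1B | 5r 2w}
  2. MEM→r0 ⇒ go  {0A/1Mu/1Ld/1B | 4r 1w}
  3. ALU→r5 ⇒ no(FU)  {0A/1Mu/1Ld/1B | 4r 1w}
  4. ALU→r0 ⇒ no(FU)  {0A/1Mu/1Ld/1B | 4r 1w}

issued = [0, 2]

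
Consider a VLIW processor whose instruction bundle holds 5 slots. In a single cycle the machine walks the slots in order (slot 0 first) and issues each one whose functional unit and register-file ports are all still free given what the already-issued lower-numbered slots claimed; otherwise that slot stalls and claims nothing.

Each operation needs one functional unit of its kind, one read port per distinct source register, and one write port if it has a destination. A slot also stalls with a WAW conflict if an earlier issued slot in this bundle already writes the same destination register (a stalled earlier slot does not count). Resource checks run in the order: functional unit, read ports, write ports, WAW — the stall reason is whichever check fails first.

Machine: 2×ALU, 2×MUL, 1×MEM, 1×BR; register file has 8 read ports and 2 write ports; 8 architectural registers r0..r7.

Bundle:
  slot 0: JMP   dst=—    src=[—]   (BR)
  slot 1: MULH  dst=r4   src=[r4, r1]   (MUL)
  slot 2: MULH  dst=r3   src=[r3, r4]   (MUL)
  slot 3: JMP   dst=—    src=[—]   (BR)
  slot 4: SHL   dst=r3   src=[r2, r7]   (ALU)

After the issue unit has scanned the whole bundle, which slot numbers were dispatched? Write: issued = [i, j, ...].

issued = [0, 1, 2]

[0] BR needs rd=0 wr=0: ok; after: ALU=2 MUL=2 MEM=1 BR=0, R=8, W=2
[1] MUL needs rd=2 wr=1: ok; after: ALU=2 MUL=1 MEM=1 BR=0, R=6, W=1
[2] MUL needs rd=2 wr=1: ok; after: ALU=2 MUL=0 MEM=1 BR=0, R=4, W=0
[3] BR needs rd=0 wr=0: FU; after: ALU=2 MUL=0 MEM=1 BR=0, R=4, W=0
[4] ALU needs rd=2 wr=1: WR_PORT; after: ALU=2 MUL=0 MEM=1 BR=0, R=4, W=0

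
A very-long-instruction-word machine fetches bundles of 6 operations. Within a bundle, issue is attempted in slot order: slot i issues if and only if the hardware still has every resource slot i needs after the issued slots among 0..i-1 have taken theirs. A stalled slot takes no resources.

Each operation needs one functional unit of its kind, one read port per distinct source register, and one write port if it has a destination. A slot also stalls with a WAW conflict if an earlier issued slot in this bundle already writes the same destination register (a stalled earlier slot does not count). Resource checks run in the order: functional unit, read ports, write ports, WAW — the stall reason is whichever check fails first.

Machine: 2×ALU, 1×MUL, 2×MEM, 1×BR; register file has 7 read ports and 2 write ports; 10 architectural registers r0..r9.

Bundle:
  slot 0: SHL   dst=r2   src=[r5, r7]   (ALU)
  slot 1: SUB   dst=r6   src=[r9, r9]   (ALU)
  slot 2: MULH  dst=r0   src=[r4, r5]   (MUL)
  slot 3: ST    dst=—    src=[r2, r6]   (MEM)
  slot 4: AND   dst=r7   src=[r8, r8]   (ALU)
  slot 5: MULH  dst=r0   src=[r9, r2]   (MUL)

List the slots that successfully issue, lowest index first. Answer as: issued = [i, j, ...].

  0. ALU→r2 ⇒ go  {1A/1Mu/2Ld/1B | 5r 1w}
  1. ALU→r6 ⇒ go  {0A/1Mu/2Ld/1B | 4r 0w}
  2. MUL→r0 ⇒ no(WR_PORT)  {0A/1Mu/2Ld/1B | 4r 0w}
  3. MEM ⇒ go  {0A/1Mu/1Ld/1B | 2r 0w}
  4. ALU→r7 ⇒ no(FU)  {0A/1Mu/1Ld/1B | 2r 0w}
  5. MUL→r0 ⇒ no(WR_PORT)  {0A/1Mu/1Ld/1B | 2r 0w}

issued = [0, 1, 3]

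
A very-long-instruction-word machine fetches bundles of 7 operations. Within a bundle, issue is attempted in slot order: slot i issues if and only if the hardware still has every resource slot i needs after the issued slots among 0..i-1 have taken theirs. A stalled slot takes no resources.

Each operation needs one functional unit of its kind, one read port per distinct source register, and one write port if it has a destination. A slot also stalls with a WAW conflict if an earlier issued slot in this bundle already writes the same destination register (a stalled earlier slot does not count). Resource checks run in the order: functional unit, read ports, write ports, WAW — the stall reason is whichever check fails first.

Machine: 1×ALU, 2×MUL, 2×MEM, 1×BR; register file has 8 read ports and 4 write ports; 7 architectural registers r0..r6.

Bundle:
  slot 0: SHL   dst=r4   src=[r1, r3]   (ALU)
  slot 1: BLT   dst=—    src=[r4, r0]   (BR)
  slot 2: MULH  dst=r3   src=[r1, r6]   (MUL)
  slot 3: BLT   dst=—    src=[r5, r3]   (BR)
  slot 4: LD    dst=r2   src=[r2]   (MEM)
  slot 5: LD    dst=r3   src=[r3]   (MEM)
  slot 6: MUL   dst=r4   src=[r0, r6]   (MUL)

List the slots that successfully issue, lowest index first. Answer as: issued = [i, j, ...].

issued = [0, 1, 2, 4]

slot 0 (ALU): ISSUE — free A0,Mu2,Ld2,B1 rp6 wp3
slot 1 (BR): ISSUE — free A0,Mu2,Ld2,B0 rp4 wp3
slot 2 (MUL): ISSUE — free A0,Mu1,Ld2,B0 rp2 wp2
slot 3 (BR): stall FU — free A0,Mu1,Ld2,B0 rp2 wp2
slot 4 (MEM): ISSUE — free A0,Mu1,Ld1,B0 rp1 wp1
slot 5 (MEM): stall WAW — free A0,Mu1,Ld1,B0 rp1 wp1
slot 6 (MUL): stall RD_PORT — free A0,Mu1,Ld1,B0 rp1 wp1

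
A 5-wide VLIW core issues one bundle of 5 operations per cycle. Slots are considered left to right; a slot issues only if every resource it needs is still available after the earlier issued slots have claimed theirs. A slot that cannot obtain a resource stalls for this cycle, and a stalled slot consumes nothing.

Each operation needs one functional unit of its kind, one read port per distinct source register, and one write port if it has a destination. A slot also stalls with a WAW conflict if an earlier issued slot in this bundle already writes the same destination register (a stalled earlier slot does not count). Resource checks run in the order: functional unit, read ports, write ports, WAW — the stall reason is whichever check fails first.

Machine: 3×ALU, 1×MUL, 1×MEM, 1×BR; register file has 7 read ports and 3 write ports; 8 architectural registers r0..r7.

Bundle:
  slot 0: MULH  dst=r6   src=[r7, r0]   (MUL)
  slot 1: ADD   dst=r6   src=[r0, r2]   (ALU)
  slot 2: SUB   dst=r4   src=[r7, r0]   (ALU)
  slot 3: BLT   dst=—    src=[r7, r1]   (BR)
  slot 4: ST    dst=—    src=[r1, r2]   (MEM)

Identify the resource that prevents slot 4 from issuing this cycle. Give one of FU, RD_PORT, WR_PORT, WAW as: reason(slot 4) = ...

reason(slot 4) = RD_PORT

slot 0 (MUL): ISSUE — free A3,Mu0,Ld1,B1 rp5 wp2
slot 1 (ALU): stall WAW — free A3,Mu0,Ld1,B1 rp5 wp2
slot 2 (ALU): ISSUE — free A2,Mu0,Ld1,B1 rp3 wp1
slot 3 (BR): ISSUE — free A2,Mu0,Ld1,B0 rp1 wp1
slot 4 (MEM): stall RD_PORT — free A2,Mu0,Ld1,B0 rp1 wp1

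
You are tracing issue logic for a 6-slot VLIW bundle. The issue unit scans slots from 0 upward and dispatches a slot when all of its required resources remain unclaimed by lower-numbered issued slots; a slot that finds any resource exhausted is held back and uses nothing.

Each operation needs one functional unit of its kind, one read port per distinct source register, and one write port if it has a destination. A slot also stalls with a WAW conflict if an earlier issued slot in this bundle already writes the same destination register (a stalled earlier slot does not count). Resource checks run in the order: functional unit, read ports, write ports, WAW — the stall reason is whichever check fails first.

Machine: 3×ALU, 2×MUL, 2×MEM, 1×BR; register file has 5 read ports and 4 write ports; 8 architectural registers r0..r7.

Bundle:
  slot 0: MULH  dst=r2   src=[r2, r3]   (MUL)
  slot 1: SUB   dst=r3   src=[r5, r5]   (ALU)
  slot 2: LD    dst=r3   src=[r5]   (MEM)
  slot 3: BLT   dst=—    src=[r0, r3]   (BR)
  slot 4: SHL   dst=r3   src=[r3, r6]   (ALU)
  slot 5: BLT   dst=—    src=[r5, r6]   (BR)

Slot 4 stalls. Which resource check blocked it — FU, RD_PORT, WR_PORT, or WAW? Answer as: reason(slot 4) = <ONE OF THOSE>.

  0. MUL→r2 ⇒ go  {3A/1Mu/2Ld/1B | 3r 3w}
  1. ALU→r3 ⇒ go  {2A/1Mu/2Ld/1B | 2r 2w}
  2. MEM→r3 ⇒ no(WAW)  {2A/1Mu/2Ld/1B | 2r 2w}
  3. BR ⇒ go  {2A/1Mu/2Ld/0B | 0r 2w}
  4. ALU→r3 ⇒ no(RD_PORT)  {2A/1Mu/2Ld/0B | 0r 2w}
  5. BR ⇒ no(FU)  {2A/1Mu/2Ld/0B | 0r 2w}

reason(slot 4) = RD_PORT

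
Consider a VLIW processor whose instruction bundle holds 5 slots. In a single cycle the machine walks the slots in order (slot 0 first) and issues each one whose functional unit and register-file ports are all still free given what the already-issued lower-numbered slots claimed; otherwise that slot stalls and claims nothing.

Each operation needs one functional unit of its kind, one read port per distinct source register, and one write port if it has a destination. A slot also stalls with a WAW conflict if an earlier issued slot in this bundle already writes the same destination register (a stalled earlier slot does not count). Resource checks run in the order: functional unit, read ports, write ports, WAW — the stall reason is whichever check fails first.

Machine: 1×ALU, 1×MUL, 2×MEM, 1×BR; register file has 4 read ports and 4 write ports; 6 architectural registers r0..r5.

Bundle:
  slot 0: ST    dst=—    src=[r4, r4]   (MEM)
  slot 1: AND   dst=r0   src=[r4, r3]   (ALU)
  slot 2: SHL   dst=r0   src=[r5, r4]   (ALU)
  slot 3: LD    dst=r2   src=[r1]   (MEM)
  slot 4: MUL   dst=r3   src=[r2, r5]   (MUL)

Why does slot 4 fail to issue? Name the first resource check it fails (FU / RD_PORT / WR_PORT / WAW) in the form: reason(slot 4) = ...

reason(slot 4) = RD_PORT

[0] MEM needs rd=1 wr=0: ok; after: ALU=1 MUL=1 MEM=1 BR=1, R=3, W=4
[1] ALU needs rd=2 wr=1: ok; after: ALU=0 MUL=1 MEM=1 BR=1, R=1, W=3
[2] ALU needs rd=2 wr=1: FU; after: ALU=0 MUL=1 MEM=1 BR=1, R=1, W=3
[3] MEM needs rd=1 wr=1: ok; after: ALU=0 MUL=1 MEM=0 BR=1, R=0, W=2
[4] MUL needs rd=2 wr=1: RD_PORT; after: ALU=0 MUL=1 MEM=0 BR=1, R=0, W=2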